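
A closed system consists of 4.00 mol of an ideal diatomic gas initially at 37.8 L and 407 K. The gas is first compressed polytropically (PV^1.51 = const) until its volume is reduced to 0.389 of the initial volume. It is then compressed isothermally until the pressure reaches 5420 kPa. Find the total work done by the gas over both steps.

P₁ = nRT₁/V₁ = 4.00×8.314×407/37.8 = 358 kPa.
Step 1 — Polytropic n=1.51: T₂ = T₁(V₁/V₂)^(n−1) = 407×(2.57)^0.51 = 659 K; P₂ = P₁(V₁/V₂)^n = 1490 kPa.
W = (P₁V₁−P₂V₂)/(n−1) = (358×37.8−1490×14.7)/0.51 = -16400 J.
ΔU = nCvΔT = 4.00×20.8×(659−407) = 20900 J.
Q = ΔU + W = 4510 J.
State after step 1: P = 1490 kPa, V = 14.7 L, T = 659 K.
Step 2 — Isothermal: T stays 659 K; PV = const ⇒ V₂ = 4.04 L, P₂ = 5420 kPa.
ΔU = 0 (ideal gas, T constant).
W = nRT ln(V₂/V₁) = 4.00×8.314×659×ln(0.275) = -28300 J.
Q = ΔU + W = -28300 J.
Net over both steps: W = -44700 J, Q = -23800 J, ΔU = 20900 J.

-44700 J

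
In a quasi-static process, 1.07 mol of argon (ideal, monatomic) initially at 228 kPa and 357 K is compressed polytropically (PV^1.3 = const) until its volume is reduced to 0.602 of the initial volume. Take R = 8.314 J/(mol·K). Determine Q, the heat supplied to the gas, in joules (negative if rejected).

V₁ = nRT₁/P₁ = 1.07×8.314×357/228 = 13.9 L.
Polytropic n=1.3: T₂ = T₁(V₁/V₂)^(n−1) = 357×(1.66)^0.30 = 416 K; P₂ = P₁(V₁/V₂)^n = 441 kPa.
W = (P₁V₁−P₂V₂)/(n−1) = (228×13.9−441×8.39)/0.30 = -1740 J.
ΔU = nCvΔT = 1.07×12.5×(416−357) = 783 J.
Q = ΔU + W = -958 J.

-958 J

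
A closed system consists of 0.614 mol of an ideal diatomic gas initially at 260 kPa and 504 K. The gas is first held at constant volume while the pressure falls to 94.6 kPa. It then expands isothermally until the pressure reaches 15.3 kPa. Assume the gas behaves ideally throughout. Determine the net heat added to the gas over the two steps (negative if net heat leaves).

-2390 J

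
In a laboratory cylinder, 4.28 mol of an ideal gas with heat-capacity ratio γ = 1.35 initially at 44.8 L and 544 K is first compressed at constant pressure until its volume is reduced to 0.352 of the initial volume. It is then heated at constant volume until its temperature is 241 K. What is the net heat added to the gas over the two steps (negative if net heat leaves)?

P₁ = nRT₁/V₁ = 4.28×8.314×544/44.8 = 432 kPa.
Step 1 — Isobaric: P stays 432 kPa; V/T = const ⇒ T₂ = 191 K, V₂ = 15.8 L.
W = PΔV = 432×(15.8−44.8) kPa·L = -12500 J.
ΔU = nCvΔT = 4.28×23.8×(191−544) = -35800 J.
Q = ΔU + W = nCpΔT = -48400 J.
State after step 1: P = 432 kPa, V = 15.8 L, T = 191 K.
Step 2 — Isochoric: V stays 15.8 L; P/T = const ⇒ T₂ = 241 K, P₂ = 544 kPa.
W = 0 (no volume change).
ΔU = nCvΔT = 4.28×23.8×(241−191) = 5030 J.
Q = ΔU = 5030 J.
Net over both steps: W = -12500 J, Q = -43300 J, ΔU = -30800 J.

-43300 J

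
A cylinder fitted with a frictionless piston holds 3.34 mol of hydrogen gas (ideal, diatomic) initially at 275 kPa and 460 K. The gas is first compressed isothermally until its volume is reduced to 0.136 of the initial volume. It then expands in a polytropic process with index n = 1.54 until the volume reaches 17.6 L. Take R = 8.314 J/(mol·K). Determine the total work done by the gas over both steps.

V₁ = nRT₁/P₁ = 3.34×8.314×460/275 = 46.4 L.
Step 1 — Isothermal: T stays 460 K; PV = const ⇒ V₂ = 6.32 L, P₂ = 2020 kPa.
ΔU = 0 (ideal gas, T constant).
W = nRT ln(V₂/V₁) = 3.34×8.314×460×ln(0.136) = -25500 J.
Q = ΔU + W = -25500 J.
State after step 1: P = 2020 kPa, V = 6.32 L, T = 460 K.
Step 2 — Polytropic n=1.54: T₂ = T₁(V₁/V₂)^(n−1) = 460×(0.359)^0.54 = 265 K; P₂ = P₁(V₁/V₂)^n = 417 kPa.
W = (P₁V₁−P₂V₂)/(n−1) = (2020×6.32−417×17.6)/0.54 = 10100 J.
ΔU = nCvΔT = 3.34×20.8×(265−460) = -13600 J.
Q = ΔU + W = -3520 J.
Net over both steps: W = -15400 J, Q = -29000 J, ΔU = -13600 J.

-15400 J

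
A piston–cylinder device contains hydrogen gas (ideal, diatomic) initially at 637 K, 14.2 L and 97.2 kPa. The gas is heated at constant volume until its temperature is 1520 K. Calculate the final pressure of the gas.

232 kPa

Isochoric: V stays 14.2 L; P/T = const ⇒ T₂ = 1520 K, P₂ = 232 kPa.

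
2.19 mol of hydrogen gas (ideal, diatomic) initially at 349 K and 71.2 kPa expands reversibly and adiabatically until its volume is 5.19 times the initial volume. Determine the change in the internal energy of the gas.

-7660 J

V₁ = nRT₁/P₁ = 2.19×8.314×349/71.2 = 89.2 L.
Adiabatic: TV^(γ−1) = const ⇒ T₂ = 349×(0.193)^0.400 = 181 K; PV^γ = const ⇒ P₂ = 7.10 kPa.
For an ideal gas ΔU = nCvΔT with Cv = (5/2)R = 20.8 J/(mol·K).
ΔU = 2.19×20.8×(181−349) = -7660 J.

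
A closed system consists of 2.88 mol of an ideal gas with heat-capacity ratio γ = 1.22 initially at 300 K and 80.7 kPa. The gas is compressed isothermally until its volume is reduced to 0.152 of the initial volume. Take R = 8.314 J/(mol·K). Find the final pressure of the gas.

531 kPa

V₁ = nRT₁/P₁ = 2.88×8.314×300/80.7 = 89.0 L.
Isothermal: T stays 300 K; PV = const ⇒ V₂ = 13.5 L, P₂ = 531 kPa.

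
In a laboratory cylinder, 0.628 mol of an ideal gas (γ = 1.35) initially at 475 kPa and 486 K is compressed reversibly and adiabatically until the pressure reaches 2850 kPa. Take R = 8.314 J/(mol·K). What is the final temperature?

773 K

V₁ = nRT₁/P₁ = 0.628×8.314×486/475 = 5.34 L.
Adiabatic: T₂/T₁ = (P₂/P₁)^((γ−1)/γ) ⇒ T₂ = 486×(6.00)^0.259 = 773 K; V₂ = 1.42 L.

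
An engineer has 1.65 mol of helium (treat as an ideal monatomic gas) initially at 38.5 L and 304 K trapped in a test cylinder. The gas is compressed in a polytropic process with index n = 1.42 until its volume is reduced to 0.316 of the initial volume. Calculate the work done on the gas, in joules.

P₁ = nRT₁/V₁ = 1.65×8.314×304/38.5 = 108 kPa.
Polytropic n=1.42: T₂ = T₁(V₁/V₂)^(n−1) = 304×(3.16)^0.42 = 493 K; P₂ = P₁(V₁/V₂)^n = 556 kPa.
W = (P₁V₁−P₂V₂)/(n−1) = (108×38.5−556×12.2)/0.42 = -6180 J.
Work done on the gas = −W_by = 6180 J.

6180 J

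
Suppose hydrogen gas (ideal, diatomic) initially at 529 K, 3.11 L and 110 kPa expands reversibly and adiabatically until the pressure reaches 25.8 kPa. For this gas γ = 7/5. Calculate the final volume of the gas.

Adiabatic: T₂/T₁ = (P₂/P₁)^((γ−1)/γ) ⇒ T₂ = 529×(0.235)^0.286 = 350 K; V₂ = 8.76 L.

8.76 L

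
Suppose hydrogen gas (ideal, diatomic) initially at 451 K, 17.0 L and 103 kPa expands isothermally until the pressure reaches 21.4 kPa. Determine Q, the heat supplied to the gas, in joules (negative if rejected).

n = P₁V₁/(RT₁) = 103×17.0/(8.314×451) = 0.467 mol.
Isothermal: T stays 451 K; PV = const ⇒ V₂ = 81.8 L, P₂ = 21.4 kPa.
ΔU = 0 (ideal gas, T constant).
W = nRT ln(V₂/V₁) = 0.467×8.314×451×ln(4.81) = 2750 J.
Q = ΔU + W = 2750 J.

2750 J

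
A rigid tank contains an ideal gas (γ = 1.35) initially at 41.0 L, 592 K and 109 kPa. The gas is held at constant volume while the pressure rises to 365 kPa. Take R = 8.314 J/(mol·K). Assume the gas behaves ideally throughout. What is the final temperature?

Isochoric: V stays 41.0 L; P/T = const ⇒ T₂ = 1980 K, P₂ = 365 kPa.

1980 K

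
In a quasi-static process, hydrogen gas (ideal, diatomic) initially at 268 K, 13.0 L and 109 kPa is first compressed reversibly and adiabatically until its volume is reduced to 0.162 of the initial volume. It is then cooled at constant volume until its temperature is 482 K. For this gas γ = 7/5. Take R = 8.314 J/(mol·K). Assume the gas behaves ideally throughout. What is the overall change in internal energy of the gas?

2830 J

n = P₁V₁/(RT₁) = 109×13.0/(8.314×268) = 0.636 mol.
Step 1 — Adiabatic: TV^(γ−1) = const ⇒ T₂ = 268×(6.17)^0.400 = 555 K; PV^γ = const ⇒ P₂ = 1390 kPa.
ΔU = nCvΔT = 0.636×20.8×(555−268) = 3790 J.
Q = 0 for an adiabatic process, so W = −ΔU = -3790 J.
State after step 1: P = 1390 kPa, V = 2.11 L, T = 555 K.
Step 2 — Isochoric: V stays 2.11 L; P/T = const ⇒ T₂ = 482 K, P₂ = 1210 kPa.
W = 0 (no volume change).
ΔU = nCvΔT = 0.636×20.8×(482−555) = -966 J.
Q = ΔU = -966 J.
Net over both steps: W = -3790 J, Q = -966 J, ΔU = 2830 J.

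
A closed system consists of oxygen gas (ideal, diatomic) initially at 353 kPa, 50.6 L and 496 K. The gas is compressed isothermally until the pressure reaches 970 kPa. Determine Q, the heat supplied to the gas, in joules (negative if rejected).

n = P₁V₁/(RT₁) = 353×50.6/(8.314×496) = 4.33 mol.
Isothermal: T stays 496 K; PV = const ⇒ V₂ = 18.4 L, P₂ = 970 kPa.
ΔU = 0 (ideal gas, T constant).
W = nRT ln(V₂/V₁) = 4.33×8.314×496×ln(0.364) = -18100 J.
Q = ΔU + W = -18100 J.

-18100 J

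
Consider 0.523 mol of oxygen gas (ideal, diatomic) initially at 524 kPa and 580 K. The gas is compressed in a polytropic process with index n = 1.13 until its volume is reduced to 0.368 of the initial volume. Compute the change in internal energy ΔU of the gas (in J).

V₁ = nRT₁/P₁ = 0.523×8.314×580/524 = 4.81 L.
Polytropic n=1.13: T₂ = T₁(V₁/V₂)^(n−1) = 580×(2.72)^0.13 = 660 K; P₂ = P₁(V₁/V₂)^n = 1620 kPa.
For an ideal gas ΔU = nCvΔT with Cv = (5/2)R = 20.8 J/(mol·K).
ΔU = 0.523×20.8×(660−580) = 875 J.

875 J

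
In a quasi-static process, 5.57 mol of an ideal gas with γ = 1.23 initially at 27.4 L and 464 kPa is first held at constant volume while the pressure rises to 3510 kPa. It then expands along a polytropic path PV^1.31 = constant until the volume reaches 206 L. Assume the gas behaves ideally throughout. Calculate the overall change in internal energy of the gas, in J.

168000 J

T₁ = P₁V₁/(nR) = 464×27.4/(5.57×8.314) = 275 K.
Step 1 — Isochoric: V stays 27.4 L; P/T = const ⇒ T₂ = 2080 K, P₂ = 3510 kPa.
W = 0 (no volume change).
ΔU = nCvΔT = 5.57×36.1×(2080−275) = 363000 J.
Q = ΔU = 363000 J.
State after step 1: P = 3510 kPa, V = 27.4 L, T = 2080 K.
Step 2 — Polytropic n=1.31: T₂ = T₁(V₁/V₂)^(n−1) = 2080×(0.133)^0.31 = 1110 K; P₂ = P₁(V₁/V₂)^n = 250 kPa.
W = (P₁V₁−P₂V₂)/(n−1) = (3510×27.4−250×206)/0.31 = 144000 J.
ΔU = nCvΔT = 5.57×36.1×(1110−2080) = -194000 J.
Q = ΔU + W = -50200 J.
Net over both steps: W = 144000 J, Q = 313000 J, ΔU = 168000 J.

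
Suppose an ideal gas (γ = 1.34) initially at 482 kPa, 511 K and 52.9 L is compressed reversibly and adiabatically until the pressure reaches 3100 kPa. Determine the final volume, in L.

Adiabatic: T₂/T₁ = (P₂/P₁)^((γ−1)/γ) ⇒ T₂ = 511×(6.43)^0.254 = 819 K; V₂ = 13.2 L.

13.2 L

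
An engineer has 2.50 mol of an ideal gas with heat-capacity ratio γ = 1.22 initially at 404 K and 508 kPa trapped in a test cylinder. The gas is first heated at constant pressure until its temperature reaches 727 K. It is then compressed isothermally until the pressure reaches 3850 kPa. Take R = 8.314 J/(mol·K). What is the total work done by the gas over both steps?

V₁ = nRT₁/P₁ = 2.50×8.314×404/508 = 16.5 L.
Step 1 — Isobaric: P stays 508 kPa; V/T = const ⇒ T₂ = 727 K, V₂ = 29.7 L.
W = PΔV = 508×(29.7−16.5) kPa·L = 6710 J.
ΔU = nCvΔT = 2.50×37.8×(727−404) = 30500 J.
Q = ΔU + W = nCpΔT = 37200 J.
State after step 1: P = 508 kPa, V = 29.7 L, T = 727 K.
Step 2 — Isothermal: T stays 727 K; PV = const ⇒ V₂ = 3.92 L, P₂ = 3850 kPa.
ΔU = 0 (ideal gas, T constant).
W = nRT ln(V₂/V₁) = 2.50×8.314×727×ln(0.132) = -30600 J.
Q = ΔU + W = -30600 J.
Net over both steps: W = -23900 J, Q = 6630 J, ΔU = 30500 J.

-23900 J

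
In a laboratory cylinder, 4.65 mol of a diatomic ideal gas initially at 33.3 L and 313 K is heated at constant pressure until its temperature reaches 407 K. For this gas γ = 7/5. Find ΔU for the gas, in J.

9090 J

P₁ = nRT₁/V₁ = 4.65×8.314×313/33.3 = 363 kPa.
Isobaric: P stays 363 kPa; V/T = const ⇒ T₂ = 407 K, V₂ = 43.3 L.
For an ideal gas ΔU = nCvΔT with Cv = (5/2)R = 20.8 J/(mol·K).
ΔU = 4.65×20.8×(407−313) = 9090 J.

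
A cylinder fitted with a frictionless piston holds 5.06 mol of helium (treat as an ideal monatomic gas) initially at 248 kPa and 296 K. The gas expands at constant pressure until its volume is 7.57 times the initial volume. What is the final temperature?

V₁ = nRT₁/P₁ = 5.06×8.314×296/248 = 50.2 L.
Isobaric: P stays 248 kPa; V/T = const ⇒ T₂ = 2240 K, V₂ = 380 L.

2240 K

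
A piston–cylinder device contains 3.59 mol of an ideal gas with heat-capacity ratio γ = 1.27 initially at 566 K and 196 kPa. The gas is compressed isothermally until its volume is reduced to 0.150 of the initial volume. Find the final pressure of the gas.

1310 kPa

V₁ = nRT₁/P₁ = 3.59×8.314×566/196 = 86.2 L.
Isothermal: T stays 566 K; PV = const ⇒ V₂ = 12.9 L, P₂ = 1310 kPa.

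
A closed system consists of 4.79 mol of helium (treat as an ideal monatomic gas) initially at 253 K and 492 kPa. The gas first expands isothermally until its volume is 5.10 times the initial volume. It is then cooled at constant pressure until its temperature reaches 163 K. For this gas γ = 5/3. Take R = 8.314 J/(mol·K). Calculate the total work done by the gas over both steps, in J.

V₁ = nRT₁/P₁ = 4.79×8.314×253/492 = 20.5 L.
Step 1 — Isothermal: T stays 253 K; PV = const ⇒ V₂ = 104 L, P₂ = 96.5 kPa.
ΔU = 0 (ideal gas, T constant).
W = nRT ln(V₂/V₁) = 4.79×8.314×253×ln(5.10) = 16400 J.
Q = ΔU + W = 16400 J.
State after step 1: P = 96.5 kPa, V = 104 L, T = 253 K.
Step 2 — Isobaric: P stays 96.5 kPa; V/T = const ⇒ T₂ = 163 K, V₂ = 67.3 L.
W = PΔV = 96.5×(67.3−104) kPa·L = -3580 J.
ΔU = nCvΔT = 4.79×12.5×(163−253) = -5380 J.
Q = ΔU + W = nCpΔT = -8960 J.
Net over both steps: W = 12800 J, Q = 7450 J, ΔU = -5380 J.

12800 J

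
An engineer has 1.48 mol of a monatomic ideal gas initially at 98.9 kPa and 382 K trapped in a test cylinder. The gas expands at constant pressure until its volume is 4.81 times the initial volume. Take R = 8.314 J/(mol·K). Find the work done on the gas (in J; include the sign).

-17900 J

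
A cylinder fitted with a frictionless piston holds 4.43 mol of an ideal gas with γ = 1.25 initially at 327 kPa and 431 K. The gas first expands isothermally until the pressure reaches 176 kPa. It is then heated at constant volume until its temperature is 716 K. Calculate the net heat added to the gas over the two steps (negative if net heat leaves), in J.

V₁ = nRT₁/P₁ = 4.43×8.314×431/327 = 48.5 L.
Step 1 — Isothermal: T stays 431 K; PV = const ⇒ V₂ = 90.2 L, P₂ = 176 kPa.
ΔU = 0 (ideal gas, T constant).
W = nRT ln(V₂/V₁) = 4.43×8.314×431×ln(1.86) = 9830 J.
Q = ΔU + W = 9830 J.
State after step 1: P = 176 kPa, V = 90.2 L, T = 431 K.
Step 2 — Isochoric: V stays 90.2 L; P/T = const ⇒ T₂ = 716 K, P₂ = 292 kPa.
W = 0 (no volume change).
ΔU = nCvΔT = 4.43×33.3×(716−431) = 42000 J.
Q = ΔU = 42000 J.
Net over both steps: W = 9830 J, Q = 51800 J, ΔU = 42000 J.

51800 J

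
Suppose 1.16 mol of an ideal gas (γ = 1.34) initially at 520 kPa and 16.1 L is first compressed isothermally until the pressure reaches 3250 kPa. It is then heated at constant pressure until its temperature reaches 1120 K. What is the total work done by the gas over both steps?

T₁ = P₁V₁/(nR) = 520×16.1/(1.16×8.314) = 868 K.
Step 1 — Isothermal: T stays 868 K; PV = const ⇒ V₂ = 2.58 L, P₂ = 3250 kPa.
ΔU = 0 (ideal gas, T constant).
W = nRT ln(V₂/V₁) = 1.16×8.314×868×ln(0.160) = -15300 J.
Q = ΔU + W = -15300 J.
State after step 1: P = 3250 kPa, V = 2.58 L, T = 868 K.
Step 2 — Isobaric: P stays 3250 kPa; V/T = const ⇒ T₂ = 1120 K, V₂ = 3.32 L.
W = PΔV = 3250×(3.32−2.58) kPa·L = 2430 J.
ΔU = nCvΔT = 1.16×24.5×(1120−868) = 7150 J.
Q = ΔU + W = nCpΔT = 9580 J.
Net over both steps: W = -12900 J, Q = -5770 J, ΔU = 7150 J.

-12900 J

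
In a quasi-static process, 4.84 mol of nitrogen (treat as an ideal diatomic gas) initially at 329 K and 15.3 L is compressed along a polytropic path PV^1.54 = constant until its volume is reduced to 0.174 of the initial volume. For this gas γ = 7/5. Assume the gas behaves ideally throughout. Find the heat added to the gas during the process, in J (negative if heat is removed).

13500 J

P₁ = nRT₁/V₁ = 4.84×8.314×329/15.3 = 865 kPa.
Polytropic n=1.54: T₂ = T₁(V₁/V₂)^(n−1) = 329×(5.75)^0.54 = 846 K; P₂ = P₁(V₁/V₂)^n = 12800 kPa.
W = (P₁V₁−P₂V₂)/(n−1) = (865×15.3−12800×2.66)/0.54 = -38500 J.
ΔU = nCvΔT = 4.84×20.8×(846−329) = 52000 J.
Q = ΔU + W = 13500 J.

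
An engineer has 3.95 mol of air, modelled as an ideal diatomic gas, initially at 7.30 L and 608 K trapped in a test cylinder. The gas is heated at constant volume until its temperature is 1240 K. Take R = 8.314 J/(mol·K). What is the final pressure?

P₁ = nRT₁/V₁ = 3.95×8.314×608/7.30 = 2740 kPa.
Isochoric: V stays 7.30 L; P/T = const ⇒ T₂ = 1240 K, P₂ = 5580 kPa.

5580 kPa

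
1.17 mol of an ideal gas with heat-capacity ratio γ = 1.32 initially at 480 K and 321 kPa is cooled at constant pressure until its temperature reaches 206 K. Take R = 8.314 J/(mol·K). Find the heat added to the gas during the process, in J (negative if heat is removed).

-11000 J

V₁ = nRT₁/P₁ = 1.17×8.314×480/321 = 14.5 L.
Isobaric: P stays 321 kPa; V/T = const ⇒ T₂ = 206 K, V₂ = 6.24 L.
W = PΔV = 321×(6.24−14.5) kPa·L = -2670 J.
ΔU = nCvΔT = 1.17×26.0×(206−480) = -8330 J.
Q = ΔU + W = nCpΔT = -11000 J.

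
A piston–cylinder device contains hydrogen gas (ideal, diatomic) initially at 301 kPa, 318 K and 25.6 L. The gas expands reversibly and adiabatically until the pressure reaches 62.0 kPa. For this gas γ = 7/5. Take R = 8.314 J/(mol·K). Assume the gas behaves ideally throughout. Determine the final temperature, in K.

202 K

Adiabatic: T₂/T₁ = (P₂/P₁)^((γ−1)/γ) ⇒ T₂ = 318×(0.206)^0.286 = 202 K; V₂ = 79.1 L.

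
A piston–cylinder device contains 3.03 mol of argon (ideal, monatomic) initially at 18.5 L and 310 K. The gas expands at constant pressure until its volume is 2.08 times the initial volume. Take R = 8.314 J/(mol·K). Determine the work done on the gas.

P₁ = nRT₁/V₁ = 3.03×8.314×310/18.5 = 422 kPa.
Isobaric: P stays 422 kPa; V/T = const ⇒ T₂ = 645 K, V₂ = 38.5 L.
W = PΔV = 422×(38.5−18.5) kPa·L = 8430 J.
Work done on the gas = −W_by = -8430 J.

-8430 J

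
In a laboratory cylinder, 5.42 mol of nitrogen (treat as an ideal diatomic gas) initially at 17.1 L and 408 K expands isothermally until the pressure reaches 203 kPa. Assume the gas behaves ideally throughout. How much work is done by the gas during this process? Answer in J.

30600 J

P₁ = nRT₁/V₁ = 5.42×8.314×408/17.1 = 1080 kPa.
Isothermal: T stays 408 K; PV = const ⇒ V₂ = 90.6 L, P₂ = 203 kPa.
W = nRT ln(V₂/V₁) = 5.42×8.314×408×ln(5.30) = 30600 J.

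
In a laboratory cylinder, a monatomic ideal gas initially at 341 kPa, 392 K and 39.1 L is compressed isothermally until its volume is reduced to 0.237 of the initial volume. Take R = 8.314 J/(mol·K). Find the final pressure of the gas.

Isothermal: T stays 392 K; PV = const ⇒ V₂ = 9.27 L, P₂ = 1440 kPa.

1440 kPa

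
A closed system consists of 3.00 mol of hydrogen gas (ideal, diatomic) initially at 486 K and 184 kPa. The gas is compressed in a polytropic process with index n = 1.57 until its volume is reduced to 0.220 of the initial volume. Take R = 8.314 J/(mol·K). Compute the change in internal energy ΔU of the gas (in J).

41500 J

V₁ = nRT₁/P₁ = 3.00×8.314×486/184 = 65.9 L.
Polytropic n=1.57: T₂ = T₁(V₁/V₂)^(n−1) = 486×(4.55)^0.57 = 1150 K; P₂ = P₁(V₁/V₂)^n = 1980 kPa.
For an ideal gas ΔU = nCvΔT with Cv = (5/2)R = 20.8 J/(mol·K).
ΔU = 3.00×20.8×(1150−486) = 41500 J.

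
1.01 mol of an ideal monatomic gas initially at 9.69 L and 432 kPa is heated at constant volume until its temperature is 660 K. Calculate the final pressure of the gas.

572 kPa

T₁ = P₁V₁/(nR) = 432×9.69/(1.01×8.314) = 499 K.
Isochoric: V stays 9.69 L; P/T = const ⇒ T₂ = 660 K, P₂ = 572 kPa.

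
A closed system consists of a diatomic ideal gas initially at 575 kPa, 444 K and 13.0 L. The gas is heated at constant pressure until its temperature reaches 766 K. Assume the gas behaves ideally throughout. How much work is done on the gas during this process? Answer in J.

n = P₁V₁/(RT₁) = 575×13.0/(8.314×444) = 2.02 mol.
Isobaric: P stays 575 kPa; V/T = const ⇒ T₂ = 766 K, V₂ = 22.4 L.
W = PΔV = 575×(22.4−13.0) kPa·L = 5420 J.
Work done on the gas = −W_by = -5420 J.

-5420 J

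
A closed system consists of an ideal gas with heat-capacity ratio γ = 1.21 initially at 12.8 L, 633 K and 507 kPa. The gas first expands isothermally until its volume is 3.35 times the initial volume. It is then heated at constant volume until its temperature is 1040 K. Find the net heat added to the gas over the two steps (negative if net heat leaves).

n = P₁V₁/(RT₁) = 507×12.8/(8.314×633) = 1.23 mol.
Step 1 — Isothermal: T stays 633 K; PV = const ⇒ V₂ = 42.9 L, P₂ = 151 kPa.
ΔU = 0 (ideal gas, T constant).
W = nRT ln(V₂/V₁) = 1.23×8.314×633×ln(3.35) = 7850 J.
Q = ΔU + W = 7850 J.
State after step 1: P = 151 kPa, V = 42.9 L, T = 633 K.
Step 2 — Isochoric: V stays 42.9 L; P/T = const ⇒ T₂ = 1040 K, P₂ = 249 kPa.
W = 0 (no volume change).
ΔU = nCvΔT = 1.23×39.6×(1040−633) = 19900 J.
Q = ΔU = 19900 J.
Net over both steps: W = 7850 J, Q = 27700 J, ΔU = 19900 J.

27700 J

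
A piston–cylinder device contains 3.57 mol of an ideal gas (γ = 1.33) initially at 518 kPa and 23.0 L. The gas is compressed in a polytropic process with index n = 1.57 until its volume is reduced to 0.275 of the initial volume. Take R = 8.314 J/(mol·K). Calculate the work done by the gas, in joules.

T₁ = P₁V₁/(nR) = 518×23.0/(3.57×8.314) = 401 K.
Polytropic n=1.57: T₂ = T₁(V₁/V₂)^(n−1) = 401×(3.64)^0.57 = 838 K; P₂ = P₁(V₁/V₂)^n = 3930 kPa.
W = (P₁V₁−P₂V₂)/(n−1) = (518×23.0−3930×6.33)/0.57 = -22700 J.

-22700 J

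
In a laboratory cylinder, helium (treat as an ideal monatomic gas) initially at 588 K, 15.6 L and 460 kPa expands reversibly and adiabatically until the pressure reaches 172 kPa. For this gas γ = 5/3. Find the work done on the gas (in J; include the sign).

-3500 J

n = P₁V₁/(RT₁) = 460×15.6/(8.314×588) = 1.47 mol.
Adiabatic: T₂/T₁ = (P₂/P₁)^((γ−1)/γ) ⇒ T₂ = 588×(0.374)^0.400 = 397 K; V₂ = 28.1 L.
ΔU = nCvΔT = 1.47×12.5×(397−588) = -3500 J.
Q = 0 for an adiabatic process, so W = −ΔU = 3500 J.
Work done on the gas = −W_by = -3500 J.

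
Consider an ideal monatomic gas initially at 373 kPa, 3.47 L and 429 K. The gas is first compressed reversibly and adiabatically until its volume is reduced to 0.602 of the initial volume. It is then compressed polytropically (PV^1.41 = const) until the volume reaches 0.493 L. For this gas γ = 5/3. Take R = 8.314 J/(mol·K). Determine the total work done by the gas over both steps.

n = P₁V₁/(RT₁) = 373×3.47/(8.314×429) = 0.363 mol.
Step 1 — Adiabatic: TV^(γ−1) = const ⇒ T₂ = 429×(1.66)^0.667 = 602 K; PV^γ = const ⇒ P₂ = 869 kPa.
ΔU = nCvΔT = 0.363×12.5×(602−429) = 782 J.
Q = 0 for an adiabatic process, so W = −ΔU = -782 J.
State after step 1: P = 869 kPa, V = 2.09 L, T = 602 K.
Step 2 — Polytropic n=1.41: T₂ = T₁(V₁/V₂)^(n−1) = 602×(4.24)^0.41 = 1090 K; P₂ = P₁(V₁/V₂)^n = 6660 kPa.
W = (P₁V₁−P₂V₂)/(n−1) = (869×2.09−6660×0.493)/0.41 = -3580 J.
ΔU = nCvΔT = 0.363×12.5×(1090−602) = 2200 J.
Q = ΔU + W = -1380 J.
Net over both steps: W = -4360 J, Q = -1380 J, ΔU = 2980 J.

-4360 J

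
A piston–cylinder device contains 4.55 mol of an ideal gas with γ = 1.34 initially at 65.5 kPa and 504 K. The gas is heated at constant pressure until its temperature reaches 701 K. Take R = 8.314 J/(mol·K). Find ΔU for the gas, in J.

V₁ = nRT₁/P₁ = 4.55×8.314×504/65.5 = 291 L.
Isobaric: P stays 65.5 kPa; V/T = const ⇒ T₂ = 701 K, V₂ = 405 L.
For an ideal gas ΔU = nCvΔT with Cv = R/(γ−1) = 24.5 J/(mol·K).
ΔU = 4.55×24.5×(701−504) = 21900 J.

21900 J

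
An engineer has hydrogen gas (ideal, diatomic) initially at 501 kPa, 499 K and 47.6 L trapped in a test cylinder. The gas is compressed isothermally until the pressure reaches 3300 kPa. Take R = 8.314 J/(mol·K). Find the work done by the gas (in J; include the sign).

-45000 J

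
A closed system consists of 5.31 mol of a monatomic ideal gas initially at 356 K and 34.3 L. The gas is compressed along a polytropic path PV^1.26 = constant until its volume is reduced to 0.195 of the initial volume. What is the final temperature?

545 K

P₁ = nRT₁/V₁ = 5.31×8.314×356/34.3 = 458 kPa.
Polytropic n=1.26: T₂ = T₁(V₁/V₂)^(n−1) = 356×(5.13)^0.26 = 545 K; P₂ = P₁(V₁/V₂)^n = 3590 kPa.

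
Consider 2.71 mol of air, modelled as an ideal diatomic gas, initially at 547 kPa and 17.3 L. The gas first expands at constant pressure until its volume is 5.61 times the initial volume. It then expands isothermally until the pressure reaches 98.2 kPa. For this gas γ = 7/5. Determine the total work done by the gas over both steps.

135000 J

T₁ = P₁V₁/(nR) = 547×17.3/(2.71×8.314) = 420 K.
Step 1 — Isobaric: P stays 547 kPa; V/T = const ⇒ T₂ = 2360 K, V₂ = 97.1 L.
W = PΔV = 547×(97.1−17.3) kPa·L = 43600 J.
ΔU = nCvΔT = 2.71×20.8×(2360−420) = 109000 J.
Q = ΔU + W = nCpΔT = 153000 J.
State after step 1: P = 547 kPa, V = 97.1 L, T = 2360 K.
Step 2 — Isothermal: T stays 2360 K; PV = const ⇒ V₂ = 541 L, P₂ = 98.2 kPa.
ΔU = 0 (ideal gas, T constant).
W = nRT ln(V₂/V₁) = 2.71×8.314×2360×ln(5.57) = 91200 J.
Q = ΔU + W = 91200 J.
Net over both steps: W = 135000 J, Q = 244000 J, ΔU = 109000 J.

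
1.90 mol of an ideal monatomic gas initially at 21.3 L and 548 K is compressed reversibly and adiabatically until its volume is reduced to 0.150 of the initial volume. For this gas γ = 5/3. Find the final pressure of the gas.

P₁ = nRT₁/V₁ = 1.90×8.314×548/21.3 = 406 kPa.
Adiabatic: TV^(γ−1) = const ⇒ T₂ = 548×(6.67)^0.667 = 1940 K; PV^γ = const ⇒ P₂ = 9600 kPa.

9600 kPa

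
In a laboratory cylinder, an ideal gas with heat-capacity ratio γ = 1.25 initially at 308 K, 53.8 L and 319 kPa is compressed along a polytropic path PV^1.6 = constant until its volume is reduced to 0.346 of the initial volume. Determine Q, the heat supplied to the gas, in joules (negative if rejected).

n = P₁V₁/(RT₁) = 319×53.8/(8.314×308) = 6.70 mol.
Polytropic n=1.6: T₂ = T₁(V₁/V₂)^(n−1) = 308×(2.89)^0.60 = 582 K; P₂ = P₁(V₁/V₂)^n = 1740 kPa.
W = (P₁V₁−P₂V₂)/(n−1) = (319×53.8−1740×18.6)/0.60 = -25500 J.
ΔU = nCvΔT = 6.70×33.3×(582−308) = 61100 J.
Q = ΔU + W = 35700 J.

35700 J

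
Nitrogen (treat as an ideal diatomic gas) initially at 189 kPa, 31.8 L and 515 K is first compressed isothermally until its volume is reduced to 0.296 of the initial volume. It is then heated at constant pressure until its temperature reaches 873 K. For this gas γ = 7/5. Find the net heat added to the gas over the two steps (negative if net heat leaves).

7310 J

n = P₁V₁/(RT₁) = 189×31.8/(8.314×515) = 1.40 mol.
Step 1 — Isothermal: T stays 515 K; PV = const ⇒ V₂ = 9.41 L, P₂ = 639 kPa.
ΔU = 0 (ideal gas, T constant).
W = nRT ln(V₂/V₁) = 1.40×8.314×515×ln(0.296) = -7320 J.
Q = ΔU + W = -7320 J.
State after step 1: P = 639 kPa, V = 9.41 L, T = 515 K.
Step 2 — Isobaric: P stays 639 kPa; V/T = const ⇒ T₂ = 873 K, V₂ = 16.0 L.
W = PΔV = 639×(16.0−9.41) kPa·L = 4180 J.
ΔU = nCvΔT = 1.40×20.8×(873−515) = 10400 J.
Q = ΔU + W = nCpΔT = 14600 J.
Net over both steps: W = -3140 J, Q = 7310 J, ΔU = 10400 J.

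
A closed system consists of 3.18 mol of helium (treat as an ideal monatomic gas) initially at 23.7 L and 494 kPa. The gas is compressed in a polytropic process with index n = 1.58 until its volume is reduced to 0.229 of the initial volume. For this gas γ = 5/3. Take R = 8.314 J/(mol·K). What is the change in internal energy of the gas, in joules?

T₁ = P₁V₁/(nR) = 494×23.7/(3.18×8.314) = 443 K.
Polytropic n=1.58: T₂ = T₁(V₁/V₂)^(n−1) = 443×(4.37)^0.58 = 1040 K; P₂ = P₁(V₁/V₂)^n = 5070 kPa.
For an ideal gas ΔU = nCvΔT with Cv = (3/2)R = 12.5 J/(mol·K).
ΔU = 3.18×12.5×(1040−443) = 23700 J.

23700 J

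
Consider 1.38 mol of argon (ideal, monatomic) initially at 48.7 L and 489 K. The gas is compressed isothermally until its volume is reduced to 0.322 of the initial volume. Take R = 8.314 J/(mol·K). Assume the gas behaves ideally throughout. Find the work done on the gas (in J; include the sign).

6360 J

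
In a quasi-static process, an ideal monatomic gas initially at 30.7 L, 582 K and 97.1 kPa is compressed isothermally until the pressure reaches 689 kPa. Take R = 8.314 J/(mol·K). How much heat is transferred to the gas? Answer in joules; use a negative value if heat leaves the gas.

-5840 J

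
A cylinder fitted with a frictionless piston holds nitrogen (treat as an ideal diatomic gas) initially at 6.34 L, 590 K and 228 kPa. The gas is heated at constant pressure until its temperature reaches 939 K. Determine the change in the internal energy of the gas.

n = P₁V₁/(RT₁) = 228×6.34/(8.314×590) = 0.295 mol.
Isobaric: P stays 228 kPa; V/T = const ⇒ T₂ = 939 K, V₂ = 10.1 L.
For an ideal gas ΔU = nCvΔT with Cv = (5/2)R = 20.8 J/(mol·K).
ΔU = 0.295×20.8×(939−590) = 2140 J.

2140 J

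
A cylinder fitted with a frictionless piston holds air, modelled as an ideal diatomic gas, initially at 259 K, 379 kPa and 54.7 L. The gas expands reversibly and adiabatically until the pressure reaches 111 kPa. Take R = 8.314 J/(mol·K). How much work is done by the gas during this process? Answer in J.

n = P₁V₁/(RT₁) = 379×54.7/(8.314×259) = 9.63 mol.
Adiabatic: T₂/T₁ = (P₂/P₁)^((γ−1)/γ) ⇒ T₂ = 259×(0.293)^0.286 = 182 K; V₂ = 132 L.
ΔU = nCvΔT = 9.63×20.8×(182−259) = -15300 J.
Q = 0 for an adiabatic process, so W = −ΔU = 15300 J.

15300 J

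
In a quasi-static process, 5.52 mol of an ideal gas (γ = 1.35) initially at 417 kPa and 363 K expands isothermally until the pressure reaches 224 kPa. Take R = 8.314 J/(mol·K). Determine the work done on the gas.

-10400 J

V₁ = nRT₁/P₁ = 5.52×8.314×363/417 = 40.0 L.
Isothermal: T stays 363 K; PV = const ⇒ V₂ = 74.4 L, P₂ = 224 kPa.
W = nRT ln(V₂/V₁) = 5.52×8.314×363×ln(1.86) = 10400 J.
Work done on the gas = −W_by = -10400 J.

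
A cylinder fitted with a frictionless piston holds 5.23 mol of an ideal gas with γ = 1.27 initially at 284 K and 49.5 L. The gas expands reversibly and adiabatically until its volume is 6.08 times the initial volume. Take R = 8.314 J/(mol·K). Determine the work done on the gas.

-17600 J

P₁ = nRT₁/V₁ = 5.23×8.314×284/49.5 = 249 kPa.
Adiabatic: TV^(γ−1) = const ⇒ T₂ = 284×(0.164)^0.270 = 174 K; PV^γ = const ⇒ P₂ = 25.2 kPa.
ΔU = nCvΔT = 5.23×30.8×(174−284) = -17600 J.
Q = 0 for an adiabatic process, so W = −ΔU = 17600 J.
Work done on the gas = −W_by = -17600 J.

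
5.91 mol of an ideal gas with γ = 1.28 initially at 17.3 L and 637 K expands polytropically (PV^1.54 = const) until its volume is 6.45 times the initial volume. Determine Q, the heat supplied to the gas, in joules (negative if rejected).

-34200 J

P₁ = nRT₁/V₁ = 5.91×8.314×637/17.3 = 1810 kPa.
Polytropic n=1.54: T₂ = T₁(V₁/V₂)^(n−1) = 637×(0.155)^0.54 = 233 K; P₂ = P₁(V₁/V₂)^n = 103 kPa.
W = (P₁V₁−P₂V₂)/(n−1) = (1810×17.3−103×112)/0.54 = 36800 J.
ΔU = nCvΔT = 5.91×29.7×(233−637) = -70900 J.
Q = ΔU + W = -34200 J.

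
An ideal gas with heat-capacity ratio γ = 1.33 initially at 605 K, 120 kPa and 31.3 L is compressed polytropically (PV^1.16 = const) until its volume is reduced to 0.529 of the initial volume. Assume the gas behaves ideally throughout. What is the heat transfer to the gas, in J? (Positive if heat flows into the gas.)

-1300 J

n = P₁V₁/(RT₁) = 120×31.3/(8.314×605) = 0.747 mol.
Polytropic n=1.16: T₂ = T₁(V₁/V₂)^(n−1) = 605×(1.89)^0.16 = 670 K; P₂ = P₁(V₁/V₂)^n = 251 kPa.
W = (P₁V₁−P₂V₂)/(n−1) = (120×31.3−251×16.6)/0.16 = -2520 J.
ΔU = nCvΔT = 0.747×25.2×(670−605) = 1220 J.
Q = ΔU + W = -1300 J.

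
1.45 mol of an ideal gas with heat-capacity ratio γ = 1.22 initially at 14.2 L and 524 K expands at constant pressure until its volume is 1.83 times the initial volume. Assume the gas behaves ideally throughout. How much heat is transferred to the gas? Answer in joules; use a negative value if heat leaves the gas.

29100 J

P₁ = nRT₁/V₁ = 1.45×8.314×524/14.2 = 445 kPa.
Isobaric: P stays 445 kPa; V/T = const ⇒ T₂ = 959 K, V₂ = 26.0 L.
W = PΔV = 445×(26.0−14.2) kPa·L = 5240 J.
ΔU = nCvΔT = 1.45×37.8×(959−524) = 23800 J.
Q = ΔU + W = nCpΔT = 29100 J.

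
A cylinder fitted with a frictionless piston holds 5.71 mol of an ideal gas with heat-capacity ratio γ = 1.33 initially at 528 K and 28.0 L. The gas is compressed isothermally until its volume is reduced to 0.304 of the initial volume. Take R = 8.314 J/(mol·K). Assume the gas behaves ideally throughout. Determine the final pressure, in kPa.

2940 kPa

P₁ = nRT₁/V₁ = 5.71×8.314×528/28.0 = 895 kPa.
Isothermal: T stays 528 K; PV = const ⇒ V₂ = 8.51 L, P₂ = 2940 kPa.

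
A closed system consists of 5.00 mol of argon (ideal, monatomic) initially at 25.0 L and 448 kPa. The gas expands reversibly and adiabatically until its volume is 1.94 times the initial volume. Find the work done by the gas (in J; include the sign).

T₁ = P₁V₁/(nR) = 448×25.0/(5.00×8.314) = 269 K.
Adiabatic: TV^(γ−1) = const ⇒ T₂ = 269×(0.515)^0.667 = 173 K; PV^γ = const ⇒ P₂ = 148 kPa.
ΔU = nCvΔT = 5.00×12.5×(173−269) = -6000 J.
Q = 0 for an adiabatic process, so W = −ΔU = 6000 J.

6000 J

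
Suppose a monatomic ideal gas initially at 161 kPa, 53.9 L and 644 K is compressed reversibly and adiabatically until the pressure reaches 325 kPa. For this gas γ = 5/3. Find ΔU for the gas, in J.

4220 J

n = P₁V₁/(RT₁) = 161×53.9/(8.314×644) = 1.62 mol.
Adiabatic: T₂/T₁ = (P₂/P₁)^((γ−1)/γ) ⇒ T₂ = 644×(2.02)^0.400 = 853 K; V₂ = 35.4 L.
For an ideal gas ΔU = nCvΔT with Cv = (3/2)R = 12.5 J/(mol·K).
ΔU = 1.62×12.5×(853−644) = 4220 J.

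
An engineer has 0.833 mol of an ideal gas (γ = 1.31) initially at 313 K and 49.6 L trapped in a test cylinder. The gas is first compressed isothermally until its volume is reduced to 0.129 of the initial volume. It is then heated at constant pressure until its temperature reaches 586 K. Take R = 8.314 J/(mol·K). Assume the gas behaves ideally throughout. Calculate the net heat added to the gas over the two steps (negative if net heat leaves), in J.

P₁ = nRT₁/V₁ = 0.833×8.314×313/49.6 = 43.7 kPa.
Step 1 — Isothermal: T stays 313 K; PV = const ⇒ V₂ = 6.40 L, P₂ = 339 kPa.
ΔU = 0 (ideal gas, T constant).
W = nRT ln(V₂/V₁) = 0.833×8.314×313×ln(0.129) = -4440 J.
Q = ΔU + W = -4440 J.
State after step 1: P = 339 kPa, V = 6.40 L, T = 313 K.
Step 2 — Isobaric: P stays 339 kPa; V/T = const ⇒ T₂ = 586 K, V₂ = 12.0 L.
W = PΔV = 339×(12.0−6.40) kPa·L = 1890 J.
ΔU = nCvΔT = 0.833×26.8×(586−313) = 6100 J.
Q = ΔU + W = nCpΔT = 7990 J.
Net over both steps: W = -2550 J, Q = 3550 J, ΔU = 6100 J.

3550 J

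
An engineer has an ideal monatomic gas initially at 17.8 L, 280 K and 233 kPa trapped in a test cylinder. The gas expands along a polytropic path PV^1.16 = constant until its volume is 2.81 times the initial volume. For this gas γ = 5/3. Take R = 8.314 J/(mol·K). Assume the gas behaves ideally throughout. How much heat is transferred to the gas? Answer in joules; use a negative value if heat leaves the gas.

n = P₁V₁/(RT₁) = 233×17.8/(8.314×280) = 1.78 mol.
Polytropic n=1.16: T₂ = T₁(V₁/V₂)^(n−1) = 280×(0.356)^0.16 = 237 K; P₂ = P₁(V₁/V₂)^n = 70.3 kPa.
W = (P₁V₁−P₂V₂)/(n−1) = (233×17.8−70.3×50.0)/0.16 = 3950 J.
ΔU = nCvΔT = 1.78×12.5×(237−280) = -948 J.
Q = ΔU + W = 3000 J.

3000 J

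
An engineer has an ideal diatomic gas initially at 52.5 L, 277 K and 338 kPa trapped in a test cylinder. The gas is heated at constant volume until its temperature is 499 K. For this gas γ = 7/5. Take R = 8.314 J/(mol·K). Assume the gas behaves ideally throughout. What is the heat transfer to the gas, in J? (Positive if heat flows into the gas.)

35600 J

n = P₁V₁/(RT₁) = 338×52.5/(8.314×277) = 7.71 mol.
Isochoric: V stays 52.5 L; P/T = const ⇒ T₂ = 499 K, P₂ = 609 kPa.
W = 0 (no volume change).
ΔU = nCvΔT = 7.71×20.8×(499−277) = 35600 J.
Q = ΔU = 35600 J.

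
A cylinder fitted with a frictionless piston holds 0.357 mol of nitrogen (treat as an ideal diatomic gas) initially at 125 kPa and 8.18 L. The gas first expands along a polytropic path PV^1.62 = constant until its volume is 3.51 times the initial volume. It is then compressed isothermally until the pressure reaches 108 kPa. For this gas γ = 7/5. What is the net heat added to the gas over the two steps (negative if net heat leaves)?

-1380 J

T₁ = P₁V₁/(nR) = 125×8.18/(0.357×8.314) = 344 K.
Step 1 — Polytropic n=1.62: T₂ = T₁(V₁/V₂)^(n−1) = 344×(0.285)^0.62 = 158 K; P₂ = P₁(V₁/V₂)^n = 16.3 kPa.
W = (P₁V₁−P₂V₂)/(n−1) = (125×8.18−16.3×28.7)/0.62 = 892 J.
ΔU = nCvΔT = 0.357×20.8×(158−344) = -1380 J.
Q = ΔU + W = -491 J.
State after step 1: P = 16.3 kPa, V = 28.7 L, T = 158 K.
Step 2 — Isothermal: T stays 158 K; PV = const ⇒ V₂ = 4.35 L, P₂ = 108 kPa.
ΔU = 0 (ideal gas, T constant).
W = nRT ln(V₂/V₁) = 0.357×8.314×158×ln(0.151) = -886 J.
Q = ΔU + W = -886 J.
Net over both steps: W = 5.80 J, Q = -1380 J, ΔU = -1380 J.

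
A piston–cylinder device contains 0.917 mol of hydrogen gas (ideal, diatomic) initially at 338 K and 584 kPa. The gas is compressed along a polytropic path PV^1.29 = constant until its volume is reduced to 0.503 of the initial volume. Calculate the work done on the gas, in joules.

1960 J

V₁ = nRT₁/P₁ = 0.917×8.314×338/584 = 4.41 L.
Polytropic n=1.29: T₂ = T₁(V₁/V₂)^(n−1) = 338×(1.99)^0.29 = 413 K; P₂ = P₁(V₁/V₂)^n = 1420 kPa.
W = (P₁V₁−P₂V₂)/(n−1) = (584×4.41−1420×2.22)/0.29 = -1960 J.
Work done on the gas = −W_by = 1960 J.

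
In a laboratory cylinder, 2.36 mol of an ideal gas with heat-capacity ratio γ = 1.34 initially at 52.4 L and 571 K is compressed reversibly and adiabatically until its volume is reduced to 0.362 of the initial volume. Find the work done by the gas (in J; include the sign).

-13600 J

P₁ = nRT₁/V₁ = 2.36×8.314×571/52.4 = 214 kPa.
Adiabatic: TV^(γ−1) = const ⇒ T₂ = 571×(2.76)^0.340 = 807 K; PV^γ = const ⇒ P₂ = 834 kPa.
ΔU = nCvΔT = 2.36×24.5×(807−571) = 13600 J.
Q = 0 for an adiabatic process, so W = −ΔU = -13600 J.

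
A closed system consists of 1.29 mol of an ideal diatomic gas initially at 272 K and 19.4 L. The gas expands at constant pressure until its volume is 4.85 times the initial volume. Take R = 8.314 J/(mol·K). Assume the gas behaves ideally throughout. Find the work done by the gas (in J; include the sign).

P₁ = nRT₁/V₁ = 1.29×8.314×272/19.4 = 150 kPa.
Isobaric: P stays 150 kPa; V/T = const ⇒ T₂ = 1320 K, V₂ = 94.1 L.
W = PΔV = 150×(94.1−19.4) kPa·L = 11200 J.

11200 J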